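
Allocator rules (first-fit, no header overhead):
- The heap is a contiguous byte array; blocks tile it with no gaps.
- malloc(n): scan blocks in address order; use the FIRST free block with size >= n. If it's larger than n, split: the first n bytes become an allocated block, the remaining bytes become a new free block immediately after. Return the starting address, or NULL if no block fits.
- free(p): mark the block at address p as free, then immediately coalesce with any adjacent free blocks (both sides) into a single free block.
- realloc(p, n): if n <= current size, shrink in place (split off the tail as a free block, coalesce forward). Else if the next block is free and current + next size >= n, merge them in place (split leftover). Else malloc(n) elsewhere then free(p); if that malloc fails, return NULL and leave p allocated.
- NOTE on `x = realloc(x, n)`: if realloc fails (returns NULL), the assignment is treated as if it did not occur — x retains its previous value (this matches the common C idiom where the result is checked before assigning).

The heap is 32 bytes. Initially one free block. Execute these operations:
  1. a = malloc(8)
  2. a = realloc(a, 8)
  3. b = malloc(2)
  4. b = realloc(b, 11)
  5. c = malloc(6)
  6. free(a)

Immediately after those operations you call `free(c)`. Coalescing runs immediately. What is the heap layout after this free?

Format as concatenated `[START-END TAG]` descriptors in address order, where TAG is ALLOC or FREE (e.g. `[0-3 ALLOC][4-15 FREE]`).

Answer: [0-7 FREE][8-18 ALLOC][19-31 FREE]

Derivation:
Op 1: a = malloc(8) -> a = 0; heap: [0-7 ALLOC][8-31 FREE]
Op 2: a = realloc(a, 8) -> a = 0; heap: [0-7 ALLOC][8-31 FREE]
Op 3: b = malloc(2) -> b = 8; heap: [0-7 ALLOC][8-9 ALLOC][10-31 FREE]
Op 4: b = realloc(b, 11) -> b = 8; heap: [0-7 ALLOC][8-18 ALLOC][19-31 FREE]
Op 5: c = malloc(6) -> c = 19; heap: [0-7 ALLOC][8-18 ALLOC][19-24 ALLOC][25-31 FREE]
Op 6: free(a) -> (freed a); heap: [0-7 FREE][8-18 ALLOC][19-24 ALLOC][25-31 FREE]
free(c): c = 19 -> block [19-24 ALLOC]; mark free, coalesce with adjacent free neighbors -> [0-7 FREE][8-18 ALLOC][19-31 FREE]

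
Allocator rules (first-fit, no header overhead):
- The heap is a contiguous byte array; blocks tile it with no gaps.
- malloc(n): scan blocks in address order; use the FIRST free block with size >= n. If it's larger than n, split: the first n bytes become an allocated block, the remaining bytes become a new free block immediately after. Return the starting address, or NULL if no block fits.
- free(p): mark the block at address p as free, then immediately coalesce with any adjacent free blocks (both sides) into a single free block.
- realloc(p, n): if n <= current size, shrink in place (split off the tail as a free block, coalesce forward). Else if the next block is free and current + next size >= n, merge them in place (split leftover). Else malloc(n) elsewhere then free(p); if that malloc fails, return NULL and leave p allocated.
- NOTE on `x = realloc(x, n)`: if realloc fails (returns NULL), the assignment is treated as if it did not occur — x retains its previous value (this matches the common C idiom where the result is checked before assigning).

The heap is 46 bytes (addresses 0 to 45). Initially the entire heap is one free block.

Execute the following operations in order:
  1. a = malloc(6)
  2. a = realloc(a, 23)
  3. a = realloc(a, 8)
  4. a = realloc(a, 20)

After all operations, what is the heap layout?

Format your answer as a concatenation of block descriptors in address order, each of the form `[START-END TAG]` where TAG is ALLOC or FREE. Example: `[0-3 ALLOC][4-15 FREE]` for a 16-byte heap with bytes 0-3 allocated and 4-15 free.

Answer: [0-19 ALLOC][20-45 FREE]

Derivation:
Op 1: a = malloc(6) -> a = 0; heap: [0-5 ALLOC][6-45 FREE]
Op 2: a = realloc(a, 23) -> a = 0; heap: [0-22 ALLOC][23-45 FREE]
Op 3: a = realloc(a, 8) -> a = 0; heap: [0-7 ALLOC][8-45 FREE]
Op 4: a = realloc(a, 20) -> a = 0; heap: [0-19 ALLOC][20-45 FREE]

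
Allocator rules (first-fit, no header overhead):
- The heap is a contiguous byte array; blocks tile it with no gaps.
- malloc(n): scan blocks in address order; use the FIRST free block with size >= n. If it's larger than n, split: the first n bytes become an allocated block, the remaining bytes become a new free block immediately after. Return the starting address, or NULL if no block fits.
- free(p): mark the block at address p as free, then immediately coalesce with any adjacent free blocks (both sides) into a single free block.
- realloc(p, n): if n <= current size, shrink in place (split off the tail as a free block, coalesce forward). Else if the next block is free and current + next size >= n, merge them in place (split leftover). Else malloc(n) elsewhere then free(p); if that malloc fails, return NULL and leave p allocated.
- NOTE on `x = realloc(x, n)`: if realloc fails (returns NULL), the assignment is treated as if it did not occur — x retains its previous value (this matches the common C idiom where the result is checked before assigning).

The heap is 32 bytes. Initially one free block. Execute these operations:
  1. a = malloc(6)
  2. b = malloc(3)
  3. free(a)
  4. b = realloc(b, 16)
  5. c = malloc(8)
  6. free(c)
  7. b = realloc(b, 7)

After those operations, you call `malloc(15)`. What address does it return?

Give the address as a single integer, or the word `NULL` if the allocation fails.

Op 1: a = malloc(6) -> a = 0; heap: [0-5 ALLOC][6-31 FREE]
Op 2: b = malloc(3) -> b = 6; heap: [0-5 ALLOC][6-8 ALLOC][9-31 FREE]
Op 3: free(a) -> (freed a); heap: [0-5 FREE][6-8 ALLOC][9-31 FREE]
Op 4: b = realloc(b, 16) -> b = 6; heap: [0-5 FREE][6-21 ALLOC][22-31 FREE]
Op 5: c = malloc(8) -> c = 22; heap: [0-5 FREE][6-21 ALLOC][22-29 ALLOC][30-31 FREE]
Op 6: free(c) -> (freed c); heap: [0-5 FREE][6-21 ALLOC][22-31 FREE]
Op 7: b = realloc(b, 7) -> b = 6; heap: [0-5 FREE][6-12 ALLOC][13-31 FREE]
malloc(15): first-fit scan over [0-5 FREE][6-12 ALLOC][13-31 FREE] -> 13

Answer: 13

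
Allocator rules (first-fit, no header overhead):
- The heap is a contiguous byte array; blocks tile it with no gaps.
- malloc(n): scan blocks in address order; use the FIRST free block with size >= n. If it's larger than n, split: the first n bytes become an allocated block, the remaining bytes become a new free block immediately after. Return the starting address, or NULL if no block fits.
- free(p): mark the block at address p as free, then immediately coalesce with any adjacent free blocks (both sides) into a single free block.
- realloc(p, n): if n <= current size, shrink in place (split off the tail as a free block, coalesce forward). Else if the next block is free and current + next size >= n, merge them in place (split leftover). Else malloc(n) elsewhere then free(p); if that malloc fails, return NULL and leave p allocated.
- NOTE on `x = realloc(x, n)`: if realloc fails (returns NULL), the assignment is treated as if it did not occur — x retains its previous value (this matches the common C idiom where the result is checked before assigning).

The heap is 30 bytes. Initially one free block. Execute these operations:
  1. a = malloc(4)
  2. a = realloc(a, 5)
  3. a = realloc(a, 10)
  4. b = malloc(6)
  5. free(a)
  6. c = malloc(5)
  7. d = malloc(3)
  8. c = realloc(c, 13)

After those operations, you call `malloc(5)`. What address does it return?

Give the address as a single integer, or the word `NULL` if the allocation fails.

Op 1: a = malloc(4) -> a = 0; heap: [0-3 ALLOC][4-29 FREE]
Op 2: a = realloc(a, 5) -> a = 0; heap: [0-4 ALLOC][5-29 FREE]
Op 3: a = realloc(a, 10) -> a = 0; heap: [0-9 ALLOC][10-29 FREE]
Op 4: b = malloc(6) -> b = 10; heap: [0-9 ALLOC][10-15 ALLOC][16-29 FREE]
Op 5: free(a) -> (freed a); heap: [0-9 FREE][10-15 ALLOC][16-29 FREE]
Op 6: c = malloc(5) -> c = 0; heap: [0-4 ALLOC][5-9 FREE][10-15 ALLOC][16-29 FREE]
Op 7: d = malloc(3) -> d = 5; heap: [0-4 ALLOC][5-7 ALLOC][8-9 FREE][10-15 ALLOC][16-29 FREE]
Op 8: c = realloc(c, 13) -> c = 16; heap: [0-4 FREE][5-7 ALLOC][8-9 FREE][10-15 ALLOC][16-28 ALLOC][29-29 FREE]
malloc(5): first-fit scan over [0-4 FREE][5-7 ALLOC][8-9 FREE][10-15 ALLOC][16-28 ALLOC][29-29 FREE] -> 0

Answer: 0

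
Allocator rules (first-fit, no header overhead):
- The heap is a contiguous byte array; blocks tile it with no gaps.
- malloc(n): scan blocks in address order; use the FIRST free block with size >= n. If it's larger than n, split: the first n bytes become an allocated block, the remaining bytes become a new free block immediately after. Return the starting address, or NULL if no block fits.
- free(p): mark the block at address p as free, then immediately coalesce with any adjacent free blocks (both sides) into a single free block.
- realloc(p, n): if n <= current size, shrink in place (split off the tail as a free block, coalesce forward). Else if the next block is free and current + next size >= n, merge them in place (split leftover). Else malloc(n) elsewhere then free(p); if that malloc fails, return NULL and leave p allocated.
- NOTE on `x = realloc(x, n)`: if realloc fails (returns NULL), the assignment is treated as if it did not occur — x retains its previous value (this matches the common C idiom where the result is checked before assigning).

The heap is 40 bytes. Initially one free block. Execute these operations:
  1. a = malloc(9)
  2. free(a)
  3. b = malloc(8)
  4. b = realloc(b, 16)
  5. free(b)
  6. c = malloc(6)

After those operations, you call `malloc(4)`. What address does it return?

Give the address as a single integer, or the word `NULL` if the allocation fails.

Op 1: a = malloc(9) -> a = 0; heap: [0-8 ALLOC][9-39 FREE]
Op 2: free(a) -> (freed a); heap: [0-39 FREE]
Op 3: b = malloc(8) -> b = 0; heap: [0-7 ALLOC][8-39 FREE]
Op 4: b = realloc(b, 16) -> b = 0; heap: [0-15 ALLOC][16-39 FREE]
Op 5: free(b) -> (freed b); heap: [0-39 FREE]
Op 6: c = malloc(6) -> c = 0; heap: [0-5 ALLOC][6-39 FREE]
malloc(4): first-fit scan over [0-5 ALLOC][6-39 FREE] -> 6

Answer: 6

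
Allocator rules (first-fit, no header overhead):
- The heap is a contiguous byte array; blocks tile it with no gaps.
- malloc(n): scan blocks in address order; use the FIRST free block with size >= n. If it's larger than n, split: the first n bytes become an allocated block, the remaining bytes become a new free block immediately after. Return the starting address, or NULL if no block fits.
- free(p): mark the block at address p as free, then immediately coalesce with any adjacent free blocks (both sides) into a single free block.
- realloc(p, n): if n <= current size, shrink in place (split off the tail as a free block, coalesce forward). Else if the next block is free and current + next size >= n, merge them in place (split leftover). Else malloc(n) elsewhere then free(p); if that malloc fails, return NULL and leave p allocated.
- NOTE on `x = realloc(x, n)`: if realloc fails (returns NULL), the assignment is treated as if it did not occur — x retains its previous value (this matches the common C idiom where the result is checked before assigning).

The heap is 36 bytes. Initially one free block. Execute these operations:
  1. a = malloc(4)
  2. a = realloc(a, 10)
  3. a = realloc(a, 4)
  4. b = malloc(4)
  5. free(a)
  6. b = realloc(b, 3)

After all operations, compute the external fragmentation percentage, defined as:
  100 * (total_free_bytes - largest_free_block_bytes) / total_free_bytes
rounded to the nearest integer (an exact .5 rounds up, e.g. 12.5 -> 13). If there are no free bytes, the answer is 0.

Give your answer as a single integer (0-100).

Op 1: a = malloc(4) -> a = 0; heap: [0-3 ALLOC][4-35 FREE]
Op 2: a = realloc(a, 10) -> a = 0; heap: [0-9 ALLOC][10-35 FREE]
Op 3: a = realloc(a, 4) -> a = 0; heap: [0-3 ALLOC][4-35 FREE]
Op 4: b = malloc(4) -> b = 4; heap: [0-3 ALLOC][4-7 ALLOC][8-35 FREE]
Op 5: free(a) -> (freed a); heap: [0-3 FREE][4-7 ALLOC][8-35 FREE]
Op 6: b = realloc(b, 3) -> b = 4; heap: [0-3 FREE][4-6 ALLOC][7-35 FREE]
Free blocks: [4 29] total_free=33 largest=29 -> 100*(33-29)/33 = 400/33 ≈ 12.121 -> rounds to 12

Answer: 12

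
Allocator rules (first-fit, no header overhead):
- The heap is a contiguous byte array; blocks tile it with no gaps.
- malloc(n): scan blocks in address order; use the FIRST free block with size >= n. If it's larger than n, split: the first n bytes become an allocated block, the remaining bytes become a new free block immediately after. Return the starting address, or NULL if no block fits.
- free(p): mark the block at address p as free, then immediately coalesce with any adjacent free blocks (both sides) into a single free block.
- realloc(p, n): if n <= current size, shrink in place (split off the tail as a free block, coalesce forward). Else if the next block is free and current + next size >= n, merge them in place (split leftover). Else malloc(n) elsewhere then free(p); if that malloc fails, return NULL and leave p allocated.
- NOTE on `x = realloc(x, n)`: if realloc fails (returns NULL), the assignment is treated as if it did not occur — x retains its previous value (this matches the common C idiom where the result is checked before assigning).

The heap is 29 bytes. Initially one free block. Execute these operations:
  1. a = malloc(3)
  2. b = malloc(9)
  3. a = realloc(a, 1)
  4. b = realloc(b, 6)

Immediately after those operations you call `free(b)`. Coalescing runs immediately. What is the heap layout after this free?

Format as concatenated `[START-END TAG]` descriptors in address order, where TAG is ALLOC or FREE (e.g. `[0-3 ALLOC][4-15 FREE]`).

Op 1: a = malloc(3) -> a = 0; heap: [0-2 ALLOC][3-28 FREE]
Op 2: b = malloc(9) -> b = 3; heap: [0-2 ALLOC][3-11 ALLOC][12-28 FREE]
Op 3: a = realloc(a, 1) -> a = 0; heap: [0-0 ALLOC][1-2 FREE][3-11 ALLOC][12-28 FREE]
Op 4: b = realloc(b, 6) -> b = 3; heap: [0-0 ALLOC][1-2 FREE][3-8 ALLOC][9-28 FREE]
free(b): b = 3 -> block [3-8 ALLOC]; mark free, coalesce with adjacent free neighbors -> [0-0 ALLOC][1-28 FREE]

Answer: [0-0 ALLOC][1-28 FREE]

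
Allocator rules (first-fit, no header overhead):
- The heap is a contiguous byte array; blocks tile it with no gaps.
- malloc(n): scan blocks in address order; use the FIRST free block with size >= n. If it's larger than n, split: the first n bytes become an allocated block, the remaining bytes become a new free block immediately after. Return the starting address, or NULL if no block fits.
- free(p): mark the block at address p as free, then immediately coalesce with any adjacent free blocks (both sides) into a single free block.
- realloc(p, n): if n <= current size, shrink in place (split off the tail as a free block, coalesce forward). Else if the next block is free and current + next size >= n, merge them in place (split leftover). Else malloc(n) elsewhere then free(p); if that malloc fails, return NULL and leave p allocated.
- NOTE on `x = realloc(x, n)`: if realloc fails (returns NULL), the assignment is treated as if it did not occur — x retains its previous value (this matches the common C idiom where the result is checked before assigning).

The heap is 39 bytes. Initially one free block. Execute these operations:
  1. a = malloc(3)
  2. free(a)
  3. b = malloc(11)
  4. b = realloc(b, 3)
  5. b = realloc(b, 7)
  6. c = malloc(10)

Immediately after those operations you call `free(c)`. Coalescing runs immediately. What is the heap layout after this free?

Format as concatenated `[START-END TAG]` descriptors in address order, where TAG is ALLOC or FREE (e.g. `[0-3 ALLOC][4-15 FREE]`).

Op 1: a = malloc(3) -> a = 0; heap: [0-2 ALLOC][3-38 FREE]
Op 2: free(a) -> (freed a); heap: [0-38 FREE]
Op 3: b = malloc(11) -> b = 0; heap: [0-10 ALLOC][11-38 FREE]
Op 4: b = realloc(b, 3) -> b = 0; heap: [0-2 ALLOC][3-38 FREE]
Op 5: b = realloc(b, 7) -> b = 0; heap: [0-6 ALLOC][7-38 FREE]
Op 6: c = malloc(10) -> c = 7; heap: [0-6 ALLOC][7-16 ALLOC][17-38 FREE]
free(c): c = 7 -> block [7-16 ALLOC]; mark free, coalesce with adjacent free neighbors -> [0-6 ALLOC][7-38 FREE]

Answer: [0-6 ALLOC][7-38 FREE]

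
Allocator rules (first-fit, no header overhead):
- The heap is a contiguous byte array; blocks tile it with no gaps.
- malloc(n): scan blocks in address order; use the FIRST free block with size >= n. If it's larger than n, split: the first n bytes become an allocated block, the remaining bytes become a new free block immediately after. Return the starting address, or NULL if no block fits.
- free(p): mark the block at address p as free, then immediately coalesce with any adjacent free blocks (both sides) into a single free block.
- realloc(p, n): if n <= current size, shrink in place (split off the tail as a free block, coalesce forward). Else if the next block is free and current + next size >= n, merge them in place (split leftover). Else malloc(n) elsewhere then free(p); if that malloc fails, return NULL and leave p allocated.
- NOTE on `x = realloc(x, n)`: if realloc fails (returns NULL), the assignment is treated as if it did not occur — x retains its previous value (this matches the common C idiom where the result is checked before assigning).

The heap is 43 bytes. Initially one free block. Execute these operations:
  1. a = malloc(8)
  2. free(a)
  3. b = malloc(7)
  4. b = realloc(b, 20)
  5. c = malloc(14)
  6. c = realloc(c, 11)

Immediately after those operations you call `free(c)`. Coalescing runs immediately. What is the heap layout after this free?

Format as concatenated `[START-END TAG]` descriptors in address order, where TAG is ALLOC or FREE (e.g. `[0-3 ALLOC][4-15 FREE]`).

Op 1: a = malloc(8) -> a = 0; heap: [0-7 ALLOC][8-42 FREE]
Op 2: free(a) -> (freed a); heap: [0-42 FREE]
Op 3: b = malloc(7) -> b = 0; heap: [0-6 ALLOC][7-42 FREE]
Op 4: b = realloc(b, 20) -> b = 0; heap: [0-19 ALLOC][20-42 FREE]
Op 5: c = malloc(14) -> c = 20; heap: [0-19 ALLOC][20-33 ALLOC][34-42 FREE]
Op 6: c = realloc(c, 11) -> c = 20; heap: [0-19 ALLOC][20-30 ALLOC][31-42 FREE]
free(c): c = 20 -> block [20-30 ALLOC]; mark free, coalesce with adjacent free neighbors -> [0-19 ALLOC][20-42 FREE]

Answer: [0-19 ALLOC][20-42 FREE]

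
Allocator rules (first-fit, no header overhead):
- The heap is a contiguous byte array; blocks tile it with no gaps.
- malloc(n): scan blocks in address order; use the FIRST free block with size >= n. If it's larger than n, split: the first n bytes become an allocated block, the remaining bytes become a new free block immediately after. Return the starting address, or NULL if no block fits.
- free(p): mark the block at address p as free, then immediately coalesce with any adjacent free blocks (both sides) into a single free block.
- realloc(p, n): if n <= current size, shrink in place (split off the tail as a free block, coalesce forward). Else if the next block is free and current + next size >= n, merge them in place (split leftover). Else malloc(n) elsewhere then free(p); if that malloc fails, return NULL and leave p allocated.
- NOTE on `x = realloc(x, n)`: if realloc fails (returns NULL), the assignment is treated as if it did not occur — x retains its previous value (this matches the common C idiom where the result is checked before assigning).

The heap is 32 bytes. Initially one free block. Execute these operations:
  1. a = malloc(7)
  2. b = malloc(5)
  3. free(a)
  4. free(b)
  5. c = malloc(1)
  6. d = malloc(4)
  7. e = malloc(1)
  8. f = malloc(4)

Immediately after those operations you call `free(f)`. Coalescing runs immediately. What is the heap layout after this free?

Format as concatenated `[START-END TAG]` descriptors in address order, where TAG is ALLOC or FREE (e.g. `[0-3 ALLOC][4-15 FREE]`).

Answer: [0-0 ALLOC][1-4 ALLOC][5-5 ALLOC][6-31 FREE]

Derivation:
Op 1: a = malloc(7) -> a = 0; heap: [0-6 ALLOC][7-31 FREE]
Op 2: b = malloc(5) -> b = 7; heap: [0-6 ALLOC][7-11 ALLOC][12-31 FREE]
Op 3: free(a) -> (freed a); heap: [0-6 FREE][7-11 ALLOC][12-31 FREE]
Op 4: free(b) -> (freed b); heap: [0-31 FREE]
Op 5: c = malloc(1) -> c = 0; heap: [0-0 ALLOC][1-31 FREE]
Op 6: d = malloc(4) -> d = 1; heap: [0-0 ALLOC][1-4 ALLOC][5-31 FREE]
Op 7: e = malloc(1) -> e = 5; heap: [0-0 ALLOC][1-4 ALLOC][5-5 ALLOC][6-31 FREE]
Op 8: f = malloc(4) -> f = 6; heap: [0-0 ALLOC][1-4 ALLOC][5-5 ALLOC][6-9 ALLOC][10-31 FREE]
free(f): f = 6 -> block [6-9 ALLOC]; mark free, coalesce with adjacent free neighbors -> [0-0 ALLOC][1-4 ALLOC][5-5 ALLOC][6-31 FREE]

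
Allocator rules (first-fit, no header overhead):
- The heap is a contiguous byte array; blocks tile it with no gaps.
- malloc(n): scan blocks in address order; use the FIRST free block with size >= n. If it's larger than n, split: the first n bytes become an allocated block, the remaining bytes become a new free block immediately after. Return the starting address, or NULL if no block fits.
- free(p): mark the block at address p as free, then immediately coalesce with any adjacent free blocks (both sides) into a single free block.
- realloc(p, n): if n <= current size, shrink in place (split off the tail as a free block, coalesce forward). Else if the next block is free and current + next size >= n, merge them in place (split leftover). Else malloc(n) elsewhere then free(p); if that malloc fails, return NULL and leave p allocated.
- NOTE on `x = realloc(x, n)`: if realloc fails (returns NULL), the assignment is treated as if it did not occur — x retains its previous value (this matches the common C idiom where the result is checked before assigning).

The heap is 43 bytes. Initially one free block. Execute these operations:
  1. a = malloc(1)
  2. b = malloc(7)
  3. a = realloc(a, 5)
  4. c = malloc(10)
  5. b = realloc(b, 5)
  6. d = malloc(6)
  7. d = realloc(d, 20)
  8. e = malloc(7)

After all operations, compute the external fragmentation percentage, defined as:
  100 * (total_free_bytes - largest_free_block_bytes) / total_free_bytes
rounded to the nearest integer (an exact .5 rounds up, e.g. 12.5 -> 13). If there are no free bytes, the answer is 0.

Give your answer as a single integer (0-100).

Answer: 33

Derivation:
Op 1: a = malloc(1) -> a = 0; heap: [0-0 ALLOC][1-42 FREE]
Op 2: b = malloc(7) -> b = 1; heap: [0-0 ALLOC][1-7 ALLOC][8-42 FREE]
Op 3: a = realloc(a, 5) -> a = 8; heap: [0-0 FREE][1-7 ALLOC][8-12 ALLOC][13-42 FREE]
Op 4: c = malloc(10) -> c = 13; heap: [0-0 FREE][1-7 ALLOC][8-12 ALLOC][13-22 ALLOC][23-42 FREE]
Op 5: b = realloc(b, 5) -> b = 1; heap: [0-0 FREE][1-5 ALLOC][6-7 FREE][8-12 ALLOC][13-22 ALLOC][23-42 FREE]
Op 6: d = malloc(6) -> d = 23; heap: [0-0 FREE][1-5 ALLOC][6-7 FREE][8-12 ALLOC][13-22 ALLOC][23-28 ALLOC][29-42 FREE]
Op 7: d = realloc(d, 20) -> d = 23; heap: [0-0 FREE][1-5 ALLOC][6-7 FREE][8-12 ALLOC][13-22 ALLOC][23-42 ALLOC]
Op 8: e = malloc(7) -> e = NULL; heap: [0-0 FREE][1-5 ALLOC][6-7 FREE][8-12 ALLOC][13-22 ALLOC][23-42 ALLOC]
Free blocks: [1 2] total_free=3 largest=2 -> 100*(3-2)/3 = 100/3 ≈ 33.333 -> rounds to 33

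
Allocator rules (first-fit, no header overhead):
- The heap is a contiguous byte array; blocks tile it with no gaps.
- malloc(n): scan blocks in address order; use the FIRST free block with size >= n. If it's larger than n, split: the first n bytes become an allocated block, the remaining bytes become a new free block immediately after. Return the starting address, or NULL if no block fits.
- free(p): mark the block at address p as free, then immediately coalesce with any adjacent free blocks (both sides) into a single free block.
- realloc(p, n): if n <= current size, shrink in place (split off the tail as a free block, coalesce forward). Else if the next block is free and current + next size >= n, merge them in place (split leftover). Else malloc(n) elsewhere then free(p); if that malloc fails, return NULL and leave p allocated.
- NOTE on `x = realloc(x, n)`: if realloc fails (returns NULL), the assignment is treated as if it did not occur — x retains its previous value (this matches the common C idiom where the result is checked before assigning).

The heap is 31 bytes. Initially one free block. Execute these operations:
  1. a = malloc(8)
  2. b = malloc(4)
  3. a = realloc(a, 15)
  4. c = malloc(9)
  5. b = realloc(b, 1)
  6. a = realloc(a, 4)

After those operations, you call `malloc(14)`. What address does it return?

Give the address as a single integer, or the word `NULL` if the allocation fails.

Op 1: a = malloc(8) -> a = 0; heap: [0-7 ALLOC][8-30 FREE]
Op 2: b = malloc(4) -> b = 8; heap: [0-7 ALLOC][8-11 ALLOC][12-30 FREE]
Op 3: a = realloc(a, 15) -> a = 12; heap: [0-7 FREE][8-11 ALLOC][12-26 ALLOC][27-30 FREE]
Op 4: c = malloc(9) -> c = NULL; heap: [0-7 FREE][8-11 ALLOC][12-26 ALLOC][27-30 FREE]
Op 5: b = realloc(b, 1) -> b = 8; heap: [0-7 FREE][8-8 ALLOC][9-11 FREE][12-26 ALLOC][27-30 FREE]
Op 6: a = realloc(a, 4) -> a = 12; heap: [0-7 FREE][8-8 ALLOC][9-11 FREE][12-15 ALLOC][16-30 FREE]
malloc(14): first-fit scan over [0-7 FREE][8-8 ALLOC][9-11 FREE][12-15 ALLOC][16-30 FREE] -> 16

Answer: 16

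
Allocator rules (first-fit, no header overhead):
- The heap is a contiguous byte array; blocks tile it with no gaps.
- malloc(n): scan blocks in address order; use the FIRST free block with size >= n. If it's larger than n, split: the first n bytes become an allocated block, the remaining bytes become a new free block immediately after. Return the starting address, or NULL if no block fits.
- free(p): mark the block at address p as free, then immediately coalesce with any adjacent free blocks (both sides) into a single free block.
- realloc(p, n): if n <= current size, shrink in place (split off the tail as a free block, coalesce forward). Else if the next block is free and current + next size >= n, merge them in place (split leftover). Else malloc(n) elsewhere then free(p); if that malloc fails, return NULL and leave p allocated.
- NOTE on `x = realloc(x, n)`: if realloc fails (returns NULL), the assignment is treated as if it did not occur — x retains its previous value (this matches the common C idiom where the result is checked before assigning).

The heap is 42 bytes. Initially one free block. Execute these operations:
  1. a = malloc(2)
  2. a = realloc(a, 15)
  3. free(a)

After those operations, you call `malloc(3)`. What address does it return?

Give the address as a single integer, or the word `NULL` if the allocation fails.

Op 1: a = malloc(2) -> a = 0; heap: [0-1 ALLOC][2-41 FREE]
Op 2: a = realloc(a, 15) -> a = 0; heap: [0-14 ALLOC][15-41 FREE]
Op 3: free(a) -> (freed a); heap: [0-41 FREE]
malloc(3): first-fit scan over [0-41 FREE] -> 0

Answer: 0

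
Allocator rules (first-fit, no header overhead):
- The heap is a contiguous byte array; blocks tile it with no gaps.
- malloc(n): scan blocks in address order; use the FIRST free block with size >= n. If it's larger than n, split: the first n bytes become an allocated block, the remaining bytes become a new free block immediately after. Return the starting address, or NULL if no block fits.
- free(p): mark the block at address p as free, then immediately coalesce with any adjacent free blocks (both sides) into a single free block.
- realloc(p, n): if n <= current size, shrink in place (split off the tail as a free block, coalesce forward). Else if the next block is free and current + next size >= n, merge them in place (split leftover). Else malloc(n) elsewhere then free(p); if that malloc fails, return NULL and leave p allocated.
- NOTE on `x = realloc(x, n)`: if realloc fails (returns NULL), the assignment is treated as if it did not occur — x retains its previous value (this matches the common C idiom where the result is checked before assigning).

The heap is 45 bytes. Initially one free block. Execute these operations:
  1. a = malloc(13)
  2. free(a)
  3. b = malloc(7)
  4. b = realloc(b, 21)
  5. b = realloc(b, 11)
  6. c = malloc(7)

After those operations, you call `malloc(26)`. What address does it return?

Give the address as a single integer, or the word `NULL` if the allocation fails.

Answer: 18

Derivation:
Op 1: a = malloc(13) -> a = 0; heap: [0-12 ALLOC][13-44 FREE]
Op 2: free(a) -> (freed a); heap: [0-44 FREE]
Op 3: b = malloc(7) -> b = 0; heap: [0-6 ALLOC][7-44 FREE]
Op 4: b = realloc(b, 21) -> b = 0; heap: [0-20 ALLOC][21-44 FREE]
Op 5: b = realloc(b, 11) -> b = 0; heap: [0-10 ALLOC][11-44 FREE]
Op 6: c = malloc(7) -> c = 11; heap: [0-10 ALLOC][11-17 ALLOC][18-44 FREE]
malloc(26): first-fit scan over [0-10 ALLOC][11-17 ALLOC][18-44 FREE] -> 18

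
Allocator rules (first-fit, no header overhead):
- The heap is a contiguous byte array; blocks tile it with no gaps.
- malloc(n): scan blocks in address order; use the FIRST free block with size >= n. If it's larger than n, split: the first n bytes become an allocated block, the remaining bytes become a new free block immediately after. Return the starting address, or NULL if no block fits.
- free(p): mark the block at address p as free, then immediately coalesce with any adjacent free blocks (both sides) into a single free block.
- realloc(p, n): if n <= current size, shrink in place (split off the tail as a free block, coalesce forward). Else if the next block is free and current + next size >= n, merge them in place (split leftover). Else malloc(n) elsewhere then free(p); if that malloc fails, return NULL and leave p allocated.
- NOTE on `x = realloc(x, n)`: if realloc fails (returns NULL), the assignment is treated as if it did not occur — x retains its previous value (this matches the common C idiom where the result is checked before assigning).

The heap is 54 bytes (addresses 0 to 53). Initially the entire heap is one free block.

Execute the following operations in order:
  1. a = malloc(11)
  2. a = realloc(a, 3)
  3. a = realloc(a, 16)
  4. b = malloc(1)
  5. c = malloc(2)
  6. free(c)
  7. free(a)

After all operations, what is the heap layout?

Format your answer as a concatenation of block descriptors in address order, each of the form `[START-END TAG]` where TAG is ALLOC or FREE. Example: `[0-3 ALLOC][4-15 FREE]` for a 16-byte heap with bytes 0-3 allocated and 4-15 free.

Op 1: a = malloc(11) -> a = 0; heap: [0-10 ALLOC][11-53 FREE]
Op 2: a = realloc(a, 3) -> a = 0; heap: [0-2 ALLOC][3-53 FREE]
Op 3: a = realloc(a, 16) -> a = 0; heap: [0-15 ALLOC][16-53 FREE]
Op 4: b = malloc(1) -> b = 16; heap: [0-15 ALLOC][16-16 ALLOC][17-53 FREE]
Op 5: c = malloc(2) -> c = 17; heap: [0-15 ALLOC][16-16 ALLOC][17-18 ALLOC][19-53 FREE]
Op 6: free(c) -> (freed c); heap: [0-15 ALLOC][16-16 ALLOC][17-53 FREE]
Op 7: free(a) -> (freed a); heap: [0-15 FREE][16-16 ALLOC][17-53 FREE]

Answer: [0-15 FREE][16-16 ALLOC][17-53 FREE]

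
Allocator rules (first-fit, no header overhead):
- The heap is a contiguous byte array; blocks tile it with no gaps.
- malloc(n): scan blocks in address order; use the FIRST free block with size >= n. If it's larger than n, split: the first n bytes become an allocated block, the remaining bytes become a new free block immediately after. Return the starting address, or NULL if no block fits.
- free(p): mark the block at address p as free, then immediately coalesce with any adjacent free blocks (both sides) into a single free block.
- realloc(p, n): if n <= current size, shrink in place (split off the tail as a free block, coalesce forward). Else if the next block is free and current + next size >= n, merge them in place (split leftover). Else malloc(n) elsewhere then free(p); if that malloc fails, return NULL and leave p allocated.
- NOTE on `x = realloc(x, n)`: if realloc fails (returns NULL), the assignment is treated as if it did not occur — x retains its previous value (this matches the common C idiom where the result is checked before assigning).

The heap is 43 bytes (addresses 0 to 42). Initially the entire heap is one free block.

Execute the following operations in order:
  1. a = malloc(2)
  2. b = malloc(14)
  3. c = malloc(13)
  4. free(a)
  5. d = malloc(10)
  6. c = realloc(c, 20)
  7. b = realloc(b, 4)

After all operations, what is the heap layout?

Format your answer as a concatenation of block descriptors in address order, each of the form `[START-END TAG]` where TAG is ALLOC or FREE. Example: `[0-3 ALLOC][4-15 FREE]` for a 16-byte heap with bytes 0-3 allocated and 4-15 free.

Op 1: a = malloc(2) -> a = 0; heap: [0-1 ALLOC][2-42 FREE]
Op 2: b = malloc(14) -> b = 2; heap: [0-1 ALLOC][2-15 ALLOC][16-42 FREE]
Op 3: c = malloc(13) -> c = 16; heap: [0-1 ALLOC][2-15 ALLOC][16-28 ALLOC][29-42 FREE]
Op 4: free(a) -> (freed a); heap: [0-1 FREE][2-15 ALLOC][16-28 ALLOC][29-42 FREE]
Op 5: d = malloc(10) -> d = 29; heap: [0-1 FREE][2-15 ALLOC][16-28 ALLOC][29-38 ALLOC][39-42 FREE]
Op 6: c = realloc(c, 20) -> NULL (c unchanged); heap: [0-1 FREE][2-15 ALLOC][16-28 ALLOC][29-38 ALLOC][39-42 FREE]
Op 7: b = realloc(b, 4) -> b = 2; heap: [0-1 FREE][2-5 ALLOC][6-15 FREE][16-28 ALLOC][29-38 ALLOC][39-42 FREE]

Answer: [0-1 FREE][2-5 ALLOC][6-15 FREE][16-28 ALLOC][29-38 ALLOC][39-42 FREE]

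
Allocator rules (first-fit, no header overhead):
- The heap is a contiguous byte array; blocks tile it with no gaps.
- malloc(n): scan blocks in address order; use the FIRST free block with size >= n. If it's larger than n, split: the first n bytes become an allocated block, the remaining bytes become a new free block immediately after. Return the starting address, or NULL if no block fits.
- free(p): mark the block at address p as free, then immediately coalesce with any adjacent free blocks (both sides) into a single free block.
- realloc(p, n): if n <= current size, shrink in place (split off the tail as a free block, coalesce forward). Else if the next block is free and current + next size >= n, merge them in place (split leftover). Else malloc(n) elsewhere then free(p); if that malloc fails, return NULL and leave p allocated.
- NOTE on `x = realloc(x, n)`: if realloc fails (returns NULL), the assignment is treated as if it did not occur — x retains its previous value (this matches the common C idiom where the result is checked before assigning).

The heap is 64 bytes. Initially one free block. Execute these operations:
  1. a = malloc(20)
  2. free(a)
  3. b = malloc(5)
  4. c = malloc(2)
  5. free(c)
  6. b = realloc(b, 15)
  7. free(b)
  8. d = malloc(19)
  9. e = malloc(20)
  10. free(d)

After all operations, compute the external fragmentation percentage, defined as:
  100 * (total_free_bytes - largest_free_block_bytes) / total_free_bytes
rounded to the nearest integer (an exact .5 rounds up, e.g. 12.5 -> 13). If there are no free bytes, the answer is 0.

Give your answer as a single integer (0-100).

Op 1: a = malloc(20) -> a = 0; heap: [0-19 ALLOC][20-63 FREE]
Op 2: free(a) -> (freed a); heap: [0-63 FREE]
Op 3: b = malloc(5) -> b = 0; heap: [0-4 ALLOC][5-63 FREE]
Op 4: c = malloc(2) -> c = 5; heap: [0-4 ALLOC][5-6 ALLOC][7-63 FREE]
Op 5: free(c) -> (freed c); heap: [0-4 ALLOC][5-63 FREE]
Op 6: b = realloc(b, 15) -> b = 0; heap: [0-14 ALLOC][15-63 FREE]
Op 7: free(b) -> (freed b); heap: [0-63 FREE]
Op 8: d = malloc(19) -> d = 0; heap: [0-18 ALLOC][19-63 FREE]
Op 9: e = malloc(20) -> e = 19; heap: [0-18 ALLOC][19-38 ALLOC][39-63 FREE]
Op 10: free(d) -> (freed d); heap: [0-18 FREE][19-38 ALLOC][39-63 FREE]
Free blocks: [19 25] total_free=44 largest=25 -> 100*(44-25)/44 = 1900/44 ≈ 43.182 -> rounds to 43

Answer: 43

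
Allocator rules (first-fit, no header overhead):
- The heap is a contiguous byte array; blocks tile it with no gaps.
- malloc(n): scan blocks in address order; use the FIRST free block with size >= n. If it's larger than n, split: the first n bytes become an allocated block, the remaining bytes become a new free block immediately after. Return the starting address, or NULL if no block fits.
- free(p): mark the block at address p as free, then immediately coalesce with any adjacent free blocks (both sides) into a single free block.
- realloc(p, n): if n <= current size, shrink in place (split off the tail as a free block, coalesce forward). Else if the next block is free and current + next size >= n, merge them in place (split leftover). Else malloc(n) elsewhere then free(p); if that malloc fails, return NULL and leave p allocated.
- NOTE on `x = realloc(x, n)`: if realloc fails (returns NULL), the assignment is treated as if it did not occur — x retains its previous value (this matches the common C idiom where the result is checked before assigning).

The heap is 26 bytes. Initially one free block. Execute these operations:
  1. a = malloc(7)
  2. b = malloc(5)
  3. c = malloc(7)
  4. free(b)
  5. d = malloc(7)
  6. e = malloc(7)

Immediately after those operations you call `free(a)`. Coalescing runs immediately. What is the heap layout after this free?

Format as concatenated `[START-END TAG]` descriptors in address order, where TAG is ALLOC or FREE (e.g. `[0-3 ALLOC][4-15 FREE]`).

Answer: [0-11 FREE][12-18 ALLOC][19-25 ALLOC]

Derivation:
Op 1: a = malloc(7) -> a = 0; heap: [0-6 ALLOC][7-25 FREE]
Op 2: b = malloc(5) -> b = 7; heap: [0-6 ALLOC][7-11 ALLOC][12-25 FREE]
Op 3: c = malloc(7) -> c = 12; heap: [0-6 ALLOC][7-11 ALLOC][12-18 ALLOC][19-25 FREE]
Op 4: free(b) -> (freed b); heap: [0-6 ALLOC][7-11 FREE][12-18 ALLOC][19-25 FREE]
Op 5: d = malloc(7) -> d = 19; heap: [0-6 ALLOC][7-11 FREE][12-18 ALLOC][19-25 ALLOC]
Op 6: e = malloc(7) -> e = NULL; heap: [0-6 ALLOC][7-11 FREE][12-18 ALLOC][19-25 ALLOC]
free(a): a = 0 -> block [0-6 ALLOC]; mark free, coalesce with adjacent free neighbors -> [0-11 FREE][12-18 ALLOC][19-25 ALLOC]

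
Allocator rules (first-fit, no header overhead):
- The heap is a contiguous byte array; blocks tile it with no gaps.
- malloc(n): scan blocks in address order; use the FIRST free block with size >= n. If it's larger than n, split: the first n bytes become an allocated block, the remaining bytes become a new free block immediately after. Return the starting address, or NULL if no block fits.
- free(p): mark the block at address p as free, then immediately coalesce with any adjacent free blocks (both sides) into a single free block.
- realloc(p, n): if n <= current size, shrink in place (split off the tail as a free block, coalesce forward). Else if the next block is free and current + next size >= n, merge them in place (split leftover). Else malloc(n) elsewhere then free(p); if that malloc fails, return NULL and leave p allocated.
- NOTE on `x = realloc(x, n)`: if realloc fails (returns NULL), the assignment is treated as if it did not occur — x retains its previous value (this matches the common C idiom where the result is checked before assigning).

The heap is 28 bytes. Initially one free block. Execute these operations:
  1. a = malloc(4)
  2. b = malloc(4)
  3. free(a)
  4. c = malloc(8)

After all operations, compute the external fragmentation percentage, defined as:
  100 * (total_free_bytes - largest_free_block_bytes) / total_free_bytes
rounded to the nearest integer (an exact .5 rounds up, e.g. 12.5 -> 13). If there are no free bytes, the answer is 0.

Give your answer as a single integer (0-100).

Op 1: a = malloc(4) -> a = 0; heap: [0-3 ALLOC][4-27 FREE]
Op 2: b = malloc(4) -> b = 4; heap: [0-3 ALLOC][4-7 ALLOC][8-27 FREE]
Op 3: free(a) -> (freed a); heap: [0-3 FREE][4-7 ALLOC][8-27 FREE]
Op 4: c = malloc(8) -> c = 8; heap: [0-3 FREE][4-7 ALLOC][8-15 ALLOC][16-27 FREE]
Free blocks: [4 12] total_free=16 largest=12 -> 100*(16-12)/16 = 400/16 = 25

Answer: 25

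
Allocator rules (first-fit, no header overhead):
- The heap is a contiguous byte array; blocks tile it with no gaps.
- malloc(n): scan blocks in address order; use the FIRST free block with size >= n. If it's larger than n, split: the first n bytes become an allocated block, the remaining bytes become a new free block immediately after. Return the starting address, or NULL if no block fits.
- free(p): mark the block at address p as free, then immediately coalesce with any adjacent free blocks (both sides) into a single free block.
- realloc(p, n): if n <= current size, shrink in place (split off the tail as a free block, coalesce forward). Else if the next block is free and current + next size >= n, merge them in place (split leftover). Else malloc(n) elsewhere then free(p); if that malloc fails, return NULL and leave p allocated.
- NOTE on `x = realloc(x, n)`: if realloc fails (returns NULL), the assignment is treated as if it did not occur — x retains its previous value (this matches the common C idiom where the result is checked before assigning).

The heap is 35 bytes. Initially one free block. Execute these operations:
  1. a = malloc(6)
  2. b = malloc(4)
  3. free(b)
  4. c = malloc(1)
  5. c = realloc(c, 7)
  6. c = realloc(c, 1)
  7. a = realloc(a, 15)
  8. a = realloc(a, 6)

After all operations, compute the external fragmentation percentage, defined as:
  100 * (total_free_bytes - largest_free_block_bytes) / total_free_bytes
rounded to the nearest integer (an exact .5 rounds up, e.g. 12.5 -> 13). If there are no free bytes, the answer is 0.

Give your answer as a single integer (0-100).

Op 1: a = malloc(6) -> a = 0; heap: [0-5 ALLOC][6-34 FREE]
Op 2: b = malloc(4) -> b = 6; heap: [0-5 ALLOC][6-9 ALLOC][10-34 FREE]
Op 3: free(b) -> (freed b); heap: [0-5 ALLOC][6-34 FREE]
Op 4: c = malloc(1) -> c = 6; heap: [0-5 ALLOC][6-6 ALLOC][7-34 FREE]
Op 5: c = realloc(c, 7) -> c = 6; heap: [0-5 ALLOC][6-12 ALLOC][13-34 FREE]
Op 6: c = realloc(c, 1) -> c = 6; heap: [0-5 ALLOC][6-6 ALLOC][7-34 FREE]
Op 7: a = realloc(a, 15) -> a = 7; heap: [0-5 FREE][6-6 ALLOC][7-21 ALLOC][22-34 FREE]
Op 8: a = realloc(a, 6) -> a = 7; heap: [0-5 FREE][6-6 ALLOC][7-12 ALLOC][13-34 FREE]
Free blocks: [6 22] total_free=28 largest=22 -> 100*(28-22)/28 = 600/28 ≈ 21.429 -> rounds to 21

Answer: 21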